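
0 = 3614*0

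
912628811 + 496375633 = 1409004444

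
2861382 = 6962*411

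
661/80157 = 661/80157 = 0.01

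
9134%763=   741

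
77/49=1+4/7 =1.57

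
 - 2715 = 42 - 2757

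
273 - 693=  - 420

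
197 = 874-677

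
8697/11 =790 + 7/11 =790.64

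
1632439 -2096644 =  - 464205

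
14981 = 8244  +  6737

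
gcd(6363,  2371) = 1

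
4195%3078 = 1117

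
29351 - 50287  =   - 20936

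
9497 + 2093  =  11590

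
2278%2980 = 2278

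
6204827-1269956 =4934871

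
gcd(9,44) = 1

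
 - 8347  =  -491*17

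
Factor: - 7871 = - 17^1*463^1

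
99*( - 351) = -34749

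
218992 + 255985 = 474977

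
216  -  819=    - 603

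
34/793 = 34/793 = 0.04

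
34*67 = 2278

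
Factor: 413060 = 2^2*5^1*19^1* 1087^1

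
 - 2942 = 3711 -6653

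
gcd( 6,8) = 2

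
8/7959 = 8/7959  =  0.00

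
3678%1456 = 766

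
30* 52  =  1560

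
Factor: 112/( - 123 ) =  - 2^4 * 3^ ( - 1) * 7^1 * 41^ ( - 1) 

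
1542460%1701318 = 1542460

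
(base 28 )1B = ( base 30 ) 19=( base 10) 39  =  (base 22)1h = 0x27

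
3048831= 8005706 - 4956875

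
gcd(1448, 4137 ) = 1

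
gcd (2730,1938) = 6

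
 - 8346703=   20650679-28997382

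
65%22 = 21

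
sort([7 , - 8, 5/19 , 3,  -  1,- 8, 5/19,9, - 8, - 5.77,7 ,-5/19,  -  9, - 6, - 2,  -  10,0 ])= [ - 10 ,  -  9, - 8, - 8, - 8,-6, - 5.77,  -  2,  -  1,  -  5/19,0 , 5/19, 5/19,3 , 7, 7 , 9]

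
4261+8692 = 12953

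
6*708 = 4248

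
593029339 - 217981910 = 375047429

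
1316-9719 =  - 8403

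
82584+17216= 99800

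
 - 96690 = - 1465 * 66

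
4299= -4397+8696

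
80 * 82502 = 6600160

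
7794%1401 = 789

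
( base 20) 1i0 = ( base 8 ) 1370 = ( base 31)OG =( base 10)760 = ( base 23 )1a1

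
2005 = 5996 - 3991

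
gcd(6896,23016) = 8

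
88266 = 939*94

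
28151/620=28151/620 = 45.40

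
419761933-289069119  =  130692814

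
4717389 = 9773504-5056115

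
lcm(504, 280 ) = 2520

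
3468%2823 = 645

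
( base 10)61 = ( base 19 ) 34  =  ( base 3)2021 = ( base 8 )75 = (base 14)45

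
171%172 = 171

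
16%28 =16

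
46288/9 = 46288/9 = 5143.11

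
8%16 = 8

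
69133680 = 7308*9460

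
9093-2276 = 6817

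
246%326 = 246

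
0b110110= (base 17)33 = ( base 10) 54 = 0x36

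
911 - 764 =147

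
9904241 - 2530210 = 7374031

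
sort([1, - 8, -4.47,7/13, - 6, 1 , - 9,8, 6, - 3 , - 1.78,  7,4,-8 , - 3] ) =[-9, - 8, - 8 ,  -  6, - 4.47, - 3,  -  3, - 1.78, 7/13, 1,  1,4 , 6 , 7, 8]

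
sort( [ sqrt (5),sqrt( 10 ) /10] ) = [ sqrt( 10) /10,  sqrt ( 5) ] 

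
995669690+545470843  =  1541140533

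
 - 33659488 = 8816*( - 3818) 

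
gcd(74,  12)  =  2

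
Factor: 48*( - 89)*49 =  - 2^4 * 3^1 * 7^2*89^1 = - 209328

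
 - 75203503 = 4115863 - 79319366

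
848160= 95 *8928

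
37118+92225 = 129343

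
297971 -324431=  - 26460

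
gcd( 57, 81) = 3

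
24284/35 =24284/35 = 693.83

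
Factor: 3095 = 5^1 *619^1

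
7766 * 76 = 590216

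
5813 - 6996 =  - 1183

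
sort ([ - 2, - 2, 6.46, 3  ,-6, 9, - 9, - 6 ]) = [  -  9, - 6, -6,-2, - 2 , 3,  6.46, 9 ]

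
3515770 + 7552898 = 11068668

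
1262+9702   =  10964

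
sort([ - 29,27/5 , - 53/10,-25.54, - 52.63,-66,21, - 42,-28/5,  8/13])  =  [ - 66, - 52.63 , - 42, - 29, - 25.54, - 28/5, - 53/10 , 8/13,27/5,21 ] 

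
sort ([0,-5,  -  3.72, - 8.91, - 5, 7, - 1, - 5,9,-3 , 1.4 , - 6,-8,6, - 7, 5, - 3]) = [ - 8.91, - 8, -7, - 6, - 5, - 5,-5, - 3.72, - 3,-3, - 1, 0, 1.4, 5 , 6,7, 9] 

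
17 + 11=28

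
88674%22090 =314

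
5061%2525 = 11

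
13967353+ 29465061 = 43432414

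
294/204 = 49/34=1.44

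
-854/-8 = 106 +3/4  =  106.75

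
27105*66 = 1788930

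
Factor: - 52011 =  - 3^2*5779^1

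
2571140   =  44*58435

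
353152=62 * 5696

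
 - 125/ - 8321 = 125/8321 = 0.02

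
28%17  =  11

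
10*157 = 1570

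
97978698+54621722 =152600420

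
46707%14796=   2319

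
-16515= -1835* 9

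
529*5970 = 3158130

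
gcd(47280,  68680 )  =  40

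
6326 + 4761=11087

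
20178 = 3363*6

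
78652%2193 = 1897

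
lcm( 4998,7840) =399840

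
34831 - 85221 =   -  50390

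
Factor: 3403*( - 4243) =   -  41^1*83^1 * 4243^1 =- 14438929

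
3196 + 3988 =7184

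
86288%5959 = 2862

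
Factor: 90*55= 4950 = 2^1*3^2*5^2 * 11^1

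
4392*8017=35210664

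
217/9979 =217/9979= 0.02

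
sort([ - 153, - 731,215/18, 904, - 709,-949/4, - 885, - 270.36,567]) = [  -  885, - 731, - 709, - 270.36, - 949/4, - 153,215/18,567,904]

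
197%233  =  197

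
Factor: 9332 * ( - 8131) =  - 2^2*47^1*173^1*2333^1 = - 75878492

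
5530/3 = 1843+ 1/3 = 1843.33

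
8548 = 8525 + 23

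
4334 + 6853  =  11187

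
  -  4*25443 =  - 101772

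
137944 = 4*34486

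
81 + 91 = 172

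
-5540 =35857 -41397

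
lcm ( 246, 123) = 246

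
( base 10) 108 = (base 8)154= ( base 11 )99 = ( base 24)4c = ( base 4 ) 1230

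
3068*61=187148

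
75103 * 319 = 23957857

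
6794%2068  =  590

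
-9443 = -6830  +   - 2613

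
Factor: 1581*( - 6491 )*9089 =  - 3^1*17^1*31^1*61^1 * 149^1*6491^1 = - 93273781119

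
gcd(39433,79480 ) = 1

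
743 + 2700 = 3443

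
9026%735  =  206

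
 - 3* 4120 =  - 12360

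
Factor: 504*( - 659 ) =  - 2^3*3^2*7^1 * 659^1 = - 332136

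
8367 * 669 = 5597523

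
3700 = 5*740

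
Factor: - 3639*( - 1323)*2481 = 3^5*7^2*827^1*1213^1 = 11944518957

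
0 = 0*4047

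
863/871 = 863/871=0.99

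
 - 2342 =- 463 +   -  1879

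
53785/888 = 60 + 505/888  =  60.57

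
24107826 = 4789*5034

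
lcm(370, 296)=1480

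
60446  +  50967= 111413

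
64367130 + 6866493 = 71233623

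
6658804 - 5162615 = 1496189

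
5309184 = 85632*62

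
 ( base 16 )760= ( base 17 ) 691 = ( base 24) 36g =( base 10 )1888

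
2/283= 2/283 = 0.01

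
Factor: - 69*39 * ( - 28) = 2^2 * 3^2*7^1*13^1*23^1 = 75348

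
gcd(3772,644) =92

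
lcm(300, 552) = 13800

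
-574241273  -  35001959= - 609243232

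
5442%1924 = 1594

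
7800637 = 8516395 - 715758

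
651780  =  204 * 3195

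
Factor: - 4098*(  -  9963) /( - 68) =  - 20414187/34 = - 2^( - 1 ) * 3^6*17^ (  -  1 )*41^1*683^1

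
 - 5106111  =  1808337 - 6914448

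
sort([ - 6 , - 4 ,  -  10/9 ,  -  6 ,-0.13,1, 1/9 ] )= [ - 6, - 6, - 4 ,-10/9, - 0.13,1/9,1 ] 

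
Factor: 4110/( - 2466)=  -  5/3 = -3^( - 1)*5^1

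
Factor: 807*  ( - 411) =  - 331677 = -3^2*137^1*269^1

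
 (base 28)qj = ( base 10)747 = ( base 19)216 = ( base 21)1ec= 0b1011101011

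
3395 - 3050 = 345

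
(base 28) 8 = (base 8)10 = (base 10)8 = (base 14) 8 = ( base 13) 8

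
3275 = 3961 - 686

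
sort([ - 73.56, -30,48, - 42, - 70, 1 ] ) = [ - 73.56, - 70, - 42,-30,1, 48 ] 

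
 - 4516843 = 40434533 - 44951376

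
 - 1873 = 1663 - 3536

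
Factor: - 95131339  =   - 29^1*3280391^1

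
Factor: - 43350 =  - 2^1*3^1*5^2*17^2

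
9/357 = 3/119=0.03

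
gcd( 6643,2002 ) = 91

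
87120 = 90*968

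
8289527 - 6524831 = 1764696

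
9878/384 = 25+139/192 = 25.72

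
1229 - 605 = 624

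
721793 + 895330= 1617123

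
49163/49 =1003 + 16/49 = 1003.33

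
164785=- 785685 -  - 950470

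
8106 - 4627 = 3479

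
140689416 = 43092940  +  97596476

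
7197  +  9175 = 16372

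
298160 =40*7454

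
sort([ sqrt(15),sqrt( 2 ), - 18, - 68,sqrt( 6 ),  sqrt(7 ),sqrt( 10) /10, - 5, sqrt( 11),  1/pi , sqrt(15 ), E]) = [ -68, - 18, - 5,sqrt(10 ) /10, 1/pi,sqrt(2 ), sqrt(6 ), sqrt(7),E,sqrt( 11),sqrt( 15), sqrt(15) ]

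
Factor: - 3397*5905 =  - 5^1 * 43^1*79^1* 1181^1  =  - 20059285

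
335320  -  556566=-221246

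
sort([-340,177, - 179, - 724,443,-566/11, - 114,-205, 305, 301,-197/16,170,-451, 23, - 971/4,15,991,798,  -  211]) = [-724, - 451, - 340, - 971/4,-211, - 205, - 179,-114,-566/11, - 197/16, 15,23,170, 177, 301,305,443,798,991]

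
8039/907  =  8039/907 =8.86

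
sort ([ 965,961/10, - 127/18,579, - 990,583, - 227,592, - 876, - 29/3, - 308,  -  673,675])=[-990,  -  876,-673, - 308,-227, - 29/3, - 127/18, 961/10,579,583,592 , 675,965]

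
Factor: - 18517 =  - 18517^1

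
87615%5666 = 2625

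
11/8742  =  11/8742=0.00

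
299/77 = 3 + 68/77 = 3.88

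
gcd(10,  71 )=1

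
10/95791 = 10/95791 = 0.00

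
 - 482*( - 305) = 147010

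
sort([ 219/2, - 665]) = [- 665,219/2]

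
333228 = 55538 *6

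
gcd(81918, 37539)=9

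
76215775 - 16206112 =60009663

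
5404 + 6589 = 11993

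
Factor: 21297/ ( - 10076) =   -  2^( - 2 )*3^1* 11^(-1)*31^1 =-  93/44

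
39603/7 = 39603/7 = 5657.57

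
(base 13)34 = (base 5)133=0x2b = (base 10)43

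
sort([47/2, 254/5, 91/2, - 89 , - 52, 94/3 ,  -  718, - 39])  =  [ - 718, - 89,- 52, - 39,47/2,94/3,  91/2,254/5 ] 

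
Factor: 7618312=2^3*13^1 * 17^1 * 31^1 * 139^1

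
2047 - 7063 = - 5016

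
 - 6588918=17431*( -378 ) 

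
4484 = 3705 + 779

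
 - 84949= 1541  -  86490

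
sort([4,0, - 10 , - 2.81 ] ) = [ - 10,-2.81, 0, 4 ] 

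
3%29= 3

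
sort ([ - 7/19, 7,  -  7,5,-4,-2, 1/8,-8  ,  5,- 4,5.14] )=[ - 8, - 7,-4, - 4, - 2, - 7/19 , 1/8, 5, 5,  5.14, 7 ] 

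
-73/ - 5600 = 73/5600 = 0.01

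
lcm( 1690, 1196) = 77740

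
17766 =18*987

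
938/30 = 31+4/15 = 31.27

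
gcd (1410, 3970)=10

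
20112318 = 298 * 67491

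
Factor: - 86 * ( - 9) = 774 = 2^1*3^2 * 43^1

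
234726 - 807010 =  - 572284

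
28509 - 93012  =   - 64503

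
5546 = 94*59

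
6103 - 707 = 5396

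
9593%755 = 533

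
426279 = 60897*7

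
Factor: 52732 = 2^2*13183^1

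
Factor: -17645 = - 5^1*3529^1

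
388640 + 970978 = 1359618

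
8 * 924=7392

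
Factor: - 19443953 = -19443953^1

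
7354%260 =74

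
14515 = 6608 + 7907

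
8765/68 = 8765/68= 128.90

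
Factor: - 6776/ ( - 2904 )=7/3 = 3^ ( - 1 ) *7^1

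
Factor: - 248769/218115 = - 5^(-1)*37^(-1)*211^1 = - 211/185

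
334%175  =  159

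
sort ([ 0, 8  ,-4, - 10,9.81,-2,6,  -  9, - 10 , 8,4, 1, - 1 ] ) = [ - 10 , - 10 , - 9,-4, - 2,-1  ,  0,1, 4,6,8, 8, 9.81]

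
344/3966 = 172/1983=0.09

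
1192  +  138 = 1330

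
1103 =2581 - 1478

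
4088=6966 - 2878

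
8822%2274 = 2000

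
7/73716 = 7/73716= 0.00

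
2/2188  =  1/1094 = 0.00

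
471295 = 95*4961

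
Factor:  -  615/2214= - 5/18 = -  2^( - 1) *3^(-2 )*5^1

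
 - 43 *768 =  - 33024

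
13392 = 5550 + 7842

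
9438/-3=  - 3146 + 0/1 =- 3146.00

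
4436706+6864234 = 11300940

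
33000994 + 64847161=97848155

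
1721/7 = 245  +  6/7 = 245.86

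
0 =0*60770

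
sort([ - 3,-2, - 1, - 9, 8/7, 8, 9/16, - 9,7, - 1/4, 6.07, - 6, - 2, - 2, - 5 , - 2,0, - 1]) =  [ - 9, - 9, - 6,  -  5, - 3, - 2, - 2, - 2, - 2, - 1, - 1, - 1/4,0,  9/16, 8/7, 6.07, 7,8 ] 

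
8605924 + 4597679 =13203603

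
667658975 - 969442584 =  - 301783609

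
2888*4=11552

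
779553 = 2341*333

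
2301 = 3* 767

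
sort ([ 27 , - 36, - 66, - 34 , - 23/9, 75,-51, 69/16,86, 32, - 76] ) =[ - 76, - 66 , - 51, - 36, - 34,  -  23/9 , 69/16, 27,32, 75,86]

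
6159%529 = 340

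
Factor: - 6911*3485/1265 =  - 4816967/253=- 11^( - 1)*17^1 *23^( - 1)*41^1*6911^1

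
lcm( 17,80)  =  1360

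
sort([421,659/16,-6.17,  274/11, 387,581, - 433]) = [-433,-6.17,  274/11,659/16,  387 , 421, 581 ] 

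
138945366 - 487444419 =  - 348499053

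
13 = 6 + 7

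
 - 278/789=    - 278/789 = - 0.35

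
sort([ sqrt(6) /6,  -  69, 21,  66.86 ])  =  [ - 69, sqrt( 6) /6, 21, 66.86 ] 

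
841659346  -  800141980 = 41517366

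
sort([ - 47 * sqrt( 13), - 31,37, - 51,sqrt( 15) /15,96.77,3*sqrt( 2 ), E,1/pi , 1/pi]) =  [-47*sqrt( 13), - 51, - 31,  sqrt(15 )/15,1/pi,1/pi,  E,3*sqrt(2), 37,96.77]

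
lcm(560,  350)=2800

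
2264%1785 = 479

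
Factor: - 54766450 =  - 2^1*5^2 * 23^1* 47623^1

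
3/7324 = 3/7324 = 0.00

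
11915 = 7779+4136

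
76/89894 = 38/44947 = 0.00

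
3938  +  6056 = 9994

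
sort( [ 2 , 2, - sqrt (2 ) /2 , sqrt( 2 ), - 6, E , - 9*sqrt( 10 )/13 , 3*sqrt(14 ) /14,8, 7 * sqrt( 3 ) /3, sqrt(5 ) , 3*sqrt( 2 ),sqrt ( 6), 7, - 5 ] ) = [  -  6, - 5,  -  9*sqrt(  10)/13,  -  sqrt( 2 )/2, 3*sqrt( 14 )/14,sqrt ( 2 ), 2 , 2,sqrt(5 ),sqrt(6 ), E, 7*sqrt(3 )/3, 3*sqrt(2 ), 7, 8]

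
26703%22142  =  4561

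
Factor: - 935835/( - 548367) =311945/182789 = 5^1*89^1*701^1*182789^( - 1 )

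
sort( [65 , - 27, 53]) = [-27,53,65]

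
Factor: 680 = 2^3*5^1*17^1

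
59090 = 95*622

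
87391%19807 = 8163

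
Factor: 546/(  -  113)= - 2^1*3^1 * 7^1 * 13^1*113^( - 1)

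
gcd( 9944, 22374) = 2486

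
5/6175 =1/1235 = 0.00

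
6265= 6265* 1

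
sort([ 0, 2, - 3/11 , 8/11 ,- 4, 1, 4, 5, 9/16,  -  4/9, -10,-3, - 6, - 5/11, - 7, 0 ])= [  -  10,  -  7, - 6, - 4, - 3,-5/11, - 4/9,  -  3/11 , 0, 0,9/16, 8/11,1, 2,4,5 ] 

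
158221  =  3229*49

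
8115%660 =195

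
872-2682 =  - 1810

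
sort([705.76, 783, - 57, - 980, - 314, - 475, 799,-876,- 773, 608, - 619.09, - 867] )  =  [ - 980, - 876, - 867, - 773, - 619.09, - 475,- 314,- 57,  608, 705.76, 783, 799 ] 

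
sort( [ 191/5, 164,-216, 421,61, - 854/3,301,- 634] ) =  [ - 634, - 854/3, - 216,191/5, 61, 164, 301,421]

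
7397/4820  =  1 + 2577/4820 = 1.53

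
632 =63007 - 62375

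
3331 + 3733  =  7064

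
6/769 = 6/769 = 0.01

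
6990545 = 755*9259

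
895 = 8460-7565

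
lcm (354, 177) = 354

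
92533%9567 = 6430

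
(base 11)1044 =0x563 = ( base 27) 1o2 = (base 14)707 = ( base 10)1379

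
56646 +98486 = 155132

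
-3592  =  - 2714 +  - 878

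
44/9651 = 44/9651 =0.00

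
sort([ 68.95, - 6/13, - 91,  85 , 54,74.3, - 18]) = [-91,  -  18, - 6/13,  54, 68.95,74.3,85 ] 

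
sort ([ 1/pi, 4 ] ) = [ 1/pi,4 ]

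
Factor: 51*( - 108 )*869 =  - 2^2 * 3^4* 11^1*17^1*79^1 = -4786452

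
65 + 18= 83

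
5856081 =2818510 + 3037571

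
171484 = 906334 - 734850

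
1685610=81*20810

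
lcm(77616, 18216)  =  1785168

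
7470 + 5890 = 13360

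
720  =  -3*(- 240) 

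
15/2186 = 15/2186 =0.01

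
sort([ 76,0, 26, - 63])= [ - 63, 0,26, 76 ] 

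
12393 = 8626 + 3767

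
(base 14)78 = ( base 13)82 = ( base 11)97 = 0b1101010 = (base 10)106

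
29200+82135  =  111335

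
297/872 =297/872 = 0.34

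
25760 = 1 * 25760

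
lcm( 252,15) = 1260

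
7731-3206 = 4525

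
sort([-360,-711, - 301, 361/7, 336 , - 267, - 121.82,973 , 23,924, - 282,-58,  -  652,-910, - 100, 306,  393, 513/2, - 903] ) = [ - 910, - 903, - 711, - 652, - 360,-301 ,-282, - 267, - 121.82,-100, - 58, 23, 361/7, 513/2,306,336, 393, 924, 973]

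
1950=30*65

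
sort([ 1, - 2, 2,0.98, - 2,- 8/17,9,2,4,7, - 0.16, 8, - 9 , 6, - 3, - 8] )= [  -  9,-8, - 3, - 2, - 2, - 8/17, - 0.16,  0.98,1,2, 2,4, 6  ,  7, 8,  9] 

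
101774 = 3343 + 98431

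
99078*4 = 396312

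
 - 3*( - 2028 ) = 6084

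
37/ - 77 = - 1 + 40/77 = - 0.48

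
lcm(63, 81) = 567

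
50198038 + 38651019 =88849057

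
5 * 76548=382740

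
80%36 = 8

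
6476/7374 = 3238/3687= 0.88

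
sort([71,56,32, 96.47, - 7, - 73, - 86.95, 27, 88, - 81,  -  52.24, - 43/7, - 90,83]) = [ - 90, - 86.95,- 81, - 73, - 52.24, - 7 , - 43/7,27,32, 56,71, 83,  88, 96.47 ] 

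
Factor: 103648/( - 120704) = - 79/92  =  - 2^(-2) * 23^ (-1)*79^1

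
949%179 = 54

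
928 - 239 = 689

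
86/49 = 86/49 = 1.76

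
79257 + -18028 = 61229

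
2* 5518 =11036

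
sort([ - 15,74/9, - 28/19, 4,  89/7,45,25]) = [ - 15,-28/19, 4, 74/9,89/7,25,45 ]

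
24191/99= 244 + 35/99 = 244.35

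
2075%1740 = 335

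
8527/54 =8527/54 = 157.91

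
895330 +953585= 1848915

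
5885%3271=2614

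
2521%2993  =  2521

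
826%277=272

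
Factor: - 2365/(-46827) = 3^(  -  2) *5^1*11^( - 1) = 5/99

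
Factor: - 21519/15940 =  - 27/20 =-2^( - 2)*3^3*5^(-1)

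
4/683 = 4/683 = 0.01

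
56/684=14/171=0.08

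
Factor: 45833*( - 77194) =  - 3538032602 = - 2^1*13^1*2969^1*45833^1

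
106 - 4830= -4724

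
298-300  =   - 2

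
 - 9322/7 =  - 9322/7  =  -1331.71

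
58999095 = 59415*993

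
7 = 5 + 2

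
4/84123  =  4/84123 = 0.00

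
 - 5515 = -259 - 5256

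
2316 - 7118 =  - 4802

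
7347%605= 87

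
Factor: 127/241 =127^1*241^ (-1)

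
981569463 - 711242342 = 270327121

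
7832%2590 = 62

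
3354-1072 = 2282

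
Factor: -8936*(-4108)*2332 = 85605593216 = 2^7*11^1*13^1 * 53^1 * 79^1*1117^1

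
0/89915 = 0 = 0.00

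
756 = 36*21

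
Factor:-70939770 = - 2^1*3^1*5^1 *11^1*227^1*947^1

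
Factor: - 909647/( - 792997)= 103^(-1)*709^1 * 1283^1 * 7699^( - 1 )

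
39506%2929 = 1429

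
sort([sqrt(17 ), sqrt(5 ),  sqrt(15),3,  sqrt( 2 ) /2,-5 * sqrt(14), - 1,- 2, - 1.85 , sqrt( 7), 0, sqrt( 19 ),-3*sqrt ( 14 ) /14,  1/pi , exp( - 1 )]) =[ - 5*sqrt(  14 ), - 2, - 1.85, - 1, - 3*sqrt(14) /14,  0, 1/pi, exp ( - 1 ), sqrt( 2)/2, sqrt( 5), sqrt( 7 ),  3,sqrt( 15 ),sqrt(17), sqrt( 19 )]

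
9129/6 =3043/2 = 1521.50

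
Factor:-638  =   -2^1 *11^1*29^1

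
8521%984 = 649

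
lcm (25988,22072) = 1611256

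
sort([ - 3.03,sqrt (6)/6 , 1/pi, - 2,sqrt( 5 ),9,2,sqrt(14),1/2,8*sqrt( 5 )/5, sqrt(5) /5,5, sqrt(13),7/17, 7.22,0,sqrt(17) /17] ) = [ - 3.03, - 2,0,sqrt( 17) /17, 1/pi, sqrt(6 ) /6,7/17,sqrt( 5 ) /5,1/2, 2 , sqrt(5 ),8 * sqrt(5) /5,sqrt ( 13 ),  sqrt( 14 ),5,7.22,9 ]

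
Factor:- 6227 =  - 13^1*479^1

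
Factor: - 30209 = - 17^1 * 1777^1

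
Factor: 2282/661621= 2^1*7^1 * 163^1*661621^ (-1)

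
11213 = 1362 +9851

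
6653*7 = 46571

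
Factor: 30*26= 780 = 2^2*3^1 *5^1 * 13^1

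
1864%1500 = 364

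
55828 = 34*1642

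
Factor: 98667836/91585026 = 2^1 * 3^( - 3)*13^( - 1 )*  19^1* 283^( - 1)*461^ (-1 ) * 1298261^1 = 49333918/45792513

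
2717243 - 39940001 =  -37222758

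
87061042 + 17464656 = 104525698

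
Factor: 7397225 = 5^2*11^1*37^1*727^1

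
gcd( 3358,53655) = 73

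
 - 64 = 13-77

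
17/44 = 17/44  =  0.39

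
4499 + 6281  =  10780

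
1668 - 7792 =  - 6124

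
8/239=8/239 = 0.03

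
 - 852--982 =130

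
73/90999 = 73/90999 = 0.00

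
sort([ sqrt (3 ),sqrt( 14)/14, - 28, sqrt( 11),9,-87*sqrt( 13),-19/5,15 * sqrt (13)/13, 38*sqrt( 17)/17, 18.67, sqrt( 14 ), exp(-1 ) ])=[ - 87*sqrt( 13), -28,-19/5, sqrt(14 ) /14, exp(-1 ), sqrt( 3 ), sqrt(11), sqrt (14), 15*sqrt( 13 )/13, 9,38*sqrt(17) /17, 18.67 ]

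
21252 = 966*22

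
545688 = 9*60632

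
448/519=448/519=0.86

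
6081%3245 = 2836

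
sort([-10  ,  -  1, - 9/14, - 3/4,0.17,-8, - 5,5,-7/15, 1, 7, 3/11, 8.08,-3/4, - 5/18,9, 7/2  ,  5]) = [ - 10,-8, - 5, - 1 ,-3/4,-3/4, -9/14,  -  7/15,-5/18,0.17,3/11,1, 7/2, 5,5, 7, 8.08,9] 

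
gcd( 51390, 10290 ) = 30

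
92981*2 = 185962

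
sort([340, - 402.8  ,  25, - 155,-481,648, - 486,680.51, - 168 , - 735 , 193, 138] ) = [ - 735, -486, - 481, - 402.8, - 168, - 155, 25 , 138,193 , 340,648, 680.51 ] 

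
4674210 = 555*8422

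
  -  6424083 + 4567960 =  - 1856123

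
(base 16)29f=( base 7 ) 1646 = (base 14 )35D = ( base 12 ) 47b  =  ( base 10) 671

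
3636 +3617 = 7253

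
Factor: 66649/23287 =83/29 = 29^( - 1 )*83^1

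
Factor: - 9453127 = - 19^1*157^1 * 3169^1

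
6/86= 3/43= 0.07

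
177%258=177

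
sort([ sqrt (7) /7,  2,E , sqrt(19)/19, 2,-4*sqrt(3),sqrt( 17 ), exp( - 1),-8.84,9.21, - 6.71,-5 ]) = [ - 8.84, - 4 * sqrt( 3 ), - 6.71,  -  5, sqrt ( 19)/19,  exp( - 1),sqrt(7) /7, 2, 2, E, sqrt( 17), 9.21 ] 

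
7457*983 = 7330231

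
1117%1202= 1117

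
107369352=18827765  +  88541587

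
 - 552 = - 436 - 116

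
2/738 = 1/369  =  0.00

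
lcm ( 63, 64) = 4032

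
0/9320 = 0 = 0.00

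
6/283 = 6/283= 0.02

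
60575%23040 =14495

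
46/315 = 46/315 = 0.15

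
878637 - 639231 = 239406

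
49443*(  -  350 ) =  - 17305050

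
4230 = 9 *470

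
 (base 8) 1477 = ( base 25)186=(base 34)of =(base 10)831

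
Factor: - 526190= - 2^1*5^1*7^1*7517^1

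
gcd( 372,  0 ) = 372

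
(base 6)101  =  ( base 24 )1D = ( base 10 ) 37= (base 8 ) 45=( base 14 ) 29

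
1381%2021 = 1381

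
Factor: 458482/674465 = 2^1*5^( - 1 )*11^( - 1 )  *  23^1*9967^1*12263^( - 1)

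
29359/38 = 29359/38 = 772.61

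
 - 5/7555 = - 1/1511 = - 0.00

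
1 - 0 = 1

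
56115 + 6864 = 62979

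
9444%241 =45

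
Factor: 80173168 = 2^4*29^1* 172787^1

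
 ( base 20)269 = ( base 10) 929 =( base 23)1H9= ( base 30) 10T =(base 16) 3A1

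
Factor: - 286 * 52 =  - 14872 = - 2^3* 11^1 * 13^2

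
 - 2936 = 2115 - 5051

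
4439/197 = 4439/197 = 22.53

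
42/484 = 21/242 =0.09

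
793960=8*99245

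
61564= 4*15391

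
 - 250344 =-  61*4104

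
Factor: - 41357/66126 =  - 2^(-1 ) * 3^ (-1 )*103^ (-1)*107^( - 1 )*41357^1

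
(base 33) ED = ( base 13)2A7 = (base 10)475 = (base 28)GR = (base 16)1db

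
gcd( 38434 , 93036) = 2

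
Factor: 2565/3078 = 5/6 = 2^(  -  1)*3^( - 1)*5^1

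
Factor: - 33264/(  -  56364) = 36/61 = 2^2*3^2*61^( - 1 ) 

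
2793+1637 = 4430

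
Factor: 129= 3^1*43^1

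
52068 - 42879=9189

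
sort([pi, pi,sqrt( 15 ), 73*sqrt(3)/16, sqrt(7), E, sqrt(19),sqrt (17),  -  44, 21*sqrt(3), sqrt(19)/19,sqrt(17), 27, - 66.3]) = [ - 66.3,  -  44, sqrt( 19) /19, sqrt( 7), E, pi , pi,  sqrt(15 ), sqrt (17),sqrt (17), sqrt( 19 ), 73*sqrt(3)/16 , 27, 21*sqrt ( 3)] 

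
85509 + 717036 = 802545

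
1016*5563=5652008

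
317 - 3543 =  - 3226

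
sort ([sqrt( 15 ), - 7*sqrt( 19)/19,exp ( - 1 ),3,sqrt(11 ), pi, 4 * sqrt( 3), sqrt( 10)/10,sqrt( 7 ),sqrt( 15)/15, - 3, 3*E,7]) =[ - 3, - 7*sqrt(19)/19, sqrt(15 ) /15 , sqrt (10)/10,exp( -1),sqrt (7), 3,pi,sqrt( 11), sqrt( 15),4*sqrt( 3), 7,3*E] 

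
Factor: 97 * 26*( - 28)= -2^3*7^1*13^1* 97^1 = - 70616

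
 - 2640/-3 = 880/1 = 880.00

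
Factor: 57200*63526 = 3633687200 = 2^5*5^2 *11^1*13^1*23^1*1381^1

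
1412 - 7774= - 6362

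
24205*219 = 5300895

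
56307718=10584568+45723150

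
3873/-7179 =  - 1291/2393 = - 0.54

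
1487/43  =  1487/43  =  34.58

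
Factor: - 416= - 2^5*13^1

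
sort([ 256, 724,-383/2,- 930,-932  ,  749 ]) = [ - 932,- 930 , - 383/2,256,724 , 749]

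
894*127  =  113538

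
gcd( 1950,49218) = 78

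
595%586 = 9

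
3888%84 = 24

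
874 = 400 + 474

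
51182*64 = 3275648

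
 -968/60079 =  - 968/60079  =  - 0.02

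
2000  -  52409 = - 50409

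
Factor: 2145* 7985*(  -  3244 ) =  - 2^2*3^1*5^2 * 11^1*13^1*811^1 *1597^1 =- 55562664300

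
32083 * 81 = 2598723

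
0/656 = 0= 0.00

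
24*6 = 144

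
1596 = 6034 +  - 4438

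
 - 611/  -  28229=611/28229 = 0.02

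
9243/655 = 14 + 73/655= 14.11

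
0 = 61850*0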